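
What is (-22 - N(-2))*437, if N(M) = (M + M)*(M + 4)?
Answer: -6118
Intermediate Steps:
N(M) = 2*M*(4 + M) (N(M) = (2*M)*(4 + M) = 2*M*(4 + M))
(-22 - N(-2))*437 = (-22 - 2*(-2)*(4 - 2))*437 = (-22 - 2*(-2)*2)*437 = (-22 - 1*(-8))*437 = (-22 + 8)*437 = -14*437 = -6118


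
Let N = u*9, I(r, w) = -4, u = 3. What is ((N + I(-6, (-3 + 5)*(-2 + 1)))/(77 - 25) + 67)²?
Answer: 12299049/2704 ≈ 4548.5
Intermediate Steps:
N = 27 (N = 3*9 = 27)
((N + I(-6, (-3 + 5)*(-2 + 1)))/(77 - 25) + 67)² = ((27 - 4)/(77 - 25) + 67)² = (23/52 + 67)² = (3507/52)² = 12299049/2704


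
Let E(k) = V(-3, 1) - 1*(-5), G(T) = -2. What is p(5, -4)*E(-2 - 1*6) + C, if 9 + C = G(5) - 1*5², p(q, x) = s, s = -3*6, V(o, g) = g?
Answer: -144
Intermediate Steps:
s = -18
p(q, x) = -18
E(k) = 6 (E(k) = 1 - 1*(-5) = 1 + 5 = 6)
C = -36 (C = -9 + (-2 - 1*5²) = -9 + (-2 - 1*25) = -9 + (-2 - 25) = -9 - 27 = -36)
p(5, -4)*E(-2 - 1*6) + C = -18*6 - 36 = -108 - 36 = -144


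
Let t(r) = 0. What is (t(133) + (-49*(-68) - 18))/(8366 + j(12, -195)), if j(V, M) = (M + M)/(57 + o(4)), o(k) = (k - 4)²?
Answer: 31483/79412 ≈ 0.39645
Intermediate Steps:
o(k) = (-4 + k)²
j(V, M) = 2*M/57 (j(V, M) = (M + M)/(57 + (-4 + 4)²) = (2*M)/(57 + 0²) = (2*M)/(57 + 0) = (2*M)/57 = (2*M)*(1/57) = 2*M/57)
(t(133) + (-49*(-68) - 18))/(8366 + j(12, -195)) = (0 + (-49*(-68) - 18))/(8366 + (2/57)*(-195)) = (0 + (3332 - 18))/(8366 - 130/19) = (0 + 3314)/(158824/19) = 3314*(19/158824) = 31483/79412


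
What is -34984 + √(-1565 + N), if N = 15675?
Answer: -34984 + √14110 ≈ -34865.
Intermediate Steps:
-34984 + √(-1565 + N) = -34984 + √(-1565 + 15675) = -34984 + √14110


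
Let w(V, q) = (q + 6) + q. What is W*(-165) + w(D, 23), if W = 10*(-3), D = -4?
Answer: 5002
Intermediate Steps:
w(V, q) = 6 + 2*q (w(V, q) = (6 + q) + q = 6 + 2*q)
W = -30
W*(-165) + w(D, 23) = -30*(-165) + (6 + 2*23) = 4950 + (6 + 46) = 4950 + 52 = 5002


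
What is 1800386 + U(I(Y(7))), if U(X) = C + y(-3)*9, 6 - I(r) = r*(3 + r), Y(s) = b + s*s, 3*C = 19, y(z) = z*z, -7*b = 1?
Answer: 5401420/3 ≈ 1.8005e+6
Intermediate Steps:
b = -⅐ (b = -⅐*1 = -⅐ ≈ -0.14286)
y(z) = z²
C = 19/3 (C = (⅓)*19 = 19/3 ≈ 6.3333)
Y(s) = -⅐ + s² (Y(s) = -⅐ + s*s = -⅐ + s²)
I(r) = 6 - r*(3 + r)
U(X) = 262/3 (U(X) = 19/3 + (-3)²*9 = 19/3 + 9*9 = 19/3 + 81 = 262/3)
1800386 + U(I(Y(7))) = 1800386 + 262/3 = 5401420/3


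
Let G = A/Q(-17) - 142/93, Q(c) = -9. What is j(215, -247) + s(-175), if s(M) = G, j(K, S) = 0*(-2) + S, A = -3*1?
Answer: -7694/31 ≈ -248.19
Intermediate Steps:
A = -3
j(K, S) = S (j(K, S) = 0 + S = S)
G = -37/31 (G = -3/(-9) - 142/93 = -3*(-⅑) - 142*1/93 = ⅓ - 142/93 = -37/31 ≈ -1.1935)
s(M) = -37/31
j(215, -247) + s(-175) = -247 - 37/31 = -7694/31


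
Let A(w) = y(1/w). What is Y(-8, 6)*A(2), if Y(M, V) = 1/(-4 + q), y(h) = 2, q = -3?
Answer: -2/7 ≈ -0.28571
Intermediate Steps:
Y(M, V) = -1/7 (Y(M, V) = 1/(-4 - 3) = 1/(-7) = -1/7)
A(w) = 2
Y(-8, 6)*A(2) = -1/7*2 = -2/7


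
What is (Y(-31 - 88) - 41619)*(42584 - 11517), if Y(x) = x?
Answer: -1296674446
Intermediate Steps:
(Y(-31 - 88) - 41619)*(42584 - 11517) = ((-31 - 88) - 41619)*(42584 - 11517) = (-119 - 41619)*31067 = -41738*31067 = -1296674446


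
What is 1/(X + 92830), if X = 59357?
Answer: 1/152187 ≈ 6.5709e-6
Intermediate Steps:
1/(X + 92830) = 1/(59357 + 92830) = 1/152187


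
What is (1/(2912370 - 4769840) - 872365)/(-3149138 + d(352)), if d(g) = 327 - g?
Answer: 540130605517/1949825265870 ≈ 0.27701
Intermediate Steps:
(1/(2912370 - 4769840) - 872365)/(-3149138 + d(352)) = (1/(2912370 - 4769840) - 872365)/(-3149138 + (327 - 1*352)) = (1/(-1857470) - 872365)/(-3149138 + (327 - 352)) = (-1/1857470 - 872365)/(-3149138 - 25) = -1620391816551/1857470/(-3149163) = -1620391816551/1857470*(-1/3149163) = 540130605517/1949825265870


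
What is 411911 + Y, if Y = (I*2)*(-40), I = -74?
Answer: 417831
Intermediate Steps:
Y = 5920 (Y = -74*2*(-40) = -148*(-40) = 5920)
411911 + Y = 411911 + 5920 = 417831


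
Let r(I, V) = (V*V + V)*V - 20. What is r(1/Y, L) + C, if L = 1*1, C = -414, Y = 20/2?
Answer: -432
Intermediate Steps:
Y = 10 (Y = 20*(½) = 10)
L = 1
r(I, V) = -20 + V*(V + V²) (r(I, V) = (V² + V)*V - 20 = (V + V²)*V - 20 = V*(V + V²) - 20 = -20 + V*(V + V²))
r(1/Y, L) + C = (-20 + 1² + 1³) - 414 = (-20 + 1 + 1) - 414 = -18 - 414 = -432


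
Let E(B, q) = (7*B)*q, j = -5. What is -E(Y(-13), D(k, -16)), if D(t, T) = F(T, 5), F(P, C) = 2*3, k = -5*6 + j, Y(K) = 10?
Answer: -420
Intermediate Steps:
k = -35 (k = -5*6 - 5 = -30 - 5 = -35)
F(P, C) = 6
D(t, T) = 6
E(B, q) = 7*B*q
-E(Y(-13), D(k, -16)) = -7*10*6 = -1*420 = -420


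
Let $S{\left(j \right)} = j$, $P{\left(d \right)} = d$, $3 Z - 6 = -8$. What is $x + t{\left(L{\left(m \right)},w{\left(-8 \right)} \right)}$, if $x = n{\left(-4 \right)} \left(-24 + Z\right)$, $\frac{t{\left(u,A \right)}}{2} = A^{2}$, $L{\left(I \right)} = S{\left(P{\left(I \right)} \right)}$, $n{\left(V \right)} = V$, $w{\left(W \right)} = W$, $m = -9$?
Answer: $\frac{680}{3} \approx 226.67$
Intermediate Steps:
$Z = - \frac{2}{3}$ ($Z = 2 + \frac{1}{3} \left(-8\right) = 2 - \frac{8}{3} = - \frac{2}{3} \approx -0.66667$)
$L{\left(I \right)} = I$
$t{\left(u,A \right)} = 2 A^{2}$
$x = \frac{296}{3}$ ($x = - 4 \left(-24 - \frac{2}{3}\right) = \left(-4\right) \left(- \frac{74}{3}\right) = \frac{296}{3} \approx 98.667$)
$x + t{\left(L{\left(m \right)},w{\left(-8 \right)} \right)} = \frac{296}{3} + 2 \left(-8\right)^{2} = \frac{296}{3} + 2 \cdot 64 = \frac{296}{3} + 128 = \frac{680}{3}$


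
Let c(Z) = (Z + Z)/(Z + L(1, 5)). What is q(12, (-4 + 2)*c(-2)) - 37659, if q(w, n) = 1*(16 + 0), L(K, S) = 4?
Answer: -37643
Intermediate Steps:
c(Z) = 2*Z/(4 + Z) (c(Z) = (Z + Z)/(Z + 4) = (2*Z)/(4 + Z) = 2*Z/(4 + Z))
q(w, n) = 16 (q(w, n) = 1*16 = 16)
q(12, (-4 + 2)*c(-2)) - 37659 = 16 - 37659 = -37643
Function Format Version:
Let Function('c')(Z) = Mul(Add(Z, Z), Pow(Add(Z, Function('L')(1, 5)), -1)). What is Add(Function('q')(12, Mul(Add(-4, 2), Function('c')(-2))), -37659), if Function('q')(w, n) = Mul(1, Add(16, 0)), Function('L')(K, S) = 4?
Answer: -37643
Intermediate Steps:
Function('c')(Z) = Mul(2, Z, Pow(Add(4, Z), -1)) (Function('c')(Z) = Mul(Add(Z, Z), Pow(Add(Z, 4), -1)) = Mul(Mul(2, Z), Pow(Add(4, Z), -1)) = Mul(2, Z, Pow(Add(4, Z), -1)))
Function('q')(w, n) = 16 (Function('q')(w, n) = Mul(1, 16) = 16)
Add(Function('q')(12, Mul(Add(-4, 2), Function('c')(-2))), -37659) = Add(16, -37659) = -37643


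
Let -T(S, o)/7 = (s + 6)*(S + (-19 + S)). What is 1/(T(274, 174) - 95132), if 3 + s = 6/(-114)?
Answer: -19/2014876 ≈ -9.4299e-6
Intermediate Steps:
s = -58/19 (s = -3 + 6/(-114) = -3 + 6*(-1/114) = -3 - 1/19 = -58/19 ≈ -3.0526)
T(S, o) = 392 - 784*S/19 (T(S, o) = -7*(-58/19 + 6)*(S + (-19 + S)) = -392*(-19 + 2*S)/19 = -7*(-56 + 112*S/19) = 392 - 784*S/19)
1/(T(274, 174) - 95132) = 1/((392 - 784/19*274) - 95132) = 1/((392 - 214816/19) - 95132) = 1/(-207368/19 - 95132) = 1/(-2014876/19) = -19/2014876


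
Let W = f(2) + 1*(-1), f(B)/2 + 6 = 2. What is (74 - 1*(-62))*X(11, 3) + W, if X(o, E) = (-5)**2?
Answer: 3391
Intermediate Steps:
X(o, E) = 25
f(B) = -8 (f(B) = -12 + 2*2 = -12 + 4 = -8)
W = -9 (W = -8 + 1*(-1) = -8 - 1 = -9)
(74 - 1*(-62))*X(11, 3) + W = (74 - 1*(-62))*25 - 9 = (74 + 62)*25 - 9 = 136*25 - 9 = 3400 - 9 = 3391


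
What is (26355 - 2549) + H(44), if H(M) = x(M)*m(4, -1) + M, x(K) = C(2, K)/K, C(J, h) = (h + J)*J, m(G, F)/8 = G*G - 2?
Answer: 264926/11 ≈ 24084.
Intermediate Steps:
m(G, F) = -16 + 8*G² (m(G, F) = 8*(G*G - 2) = 8*(G² - 2) = 8*(-2 + G²) = -16 + 8*G²)
C(J, h) = J*(J + h) (C(J, h) = (J + h)*J = J*(J + h))
x(K) = (4 + 2*K)/K (x(K) = (2*(2 + K))/K = (4 + 2*K)/K)
H(M) = 224 + M + 448/M (H(M) = (2 + 4/M)*(-16 + 8*4²) + M = (2 + 4/M)*(-16 + 8*16) + M = (2 + 4/M)*(-16 + 128) + M = (2 + 4/M)*112 + M = (224 + 448/M) + M = 224 + M + 448/M)
(26355 - 2549) + H(44) = (26355 - 2549) + (224 + 44 + 448/44) = 23806 + (224 + 44 + 448*(1/44)) = 23806 + (224 + 44 + 112/11) = 23806 + 3060/11 = 264926/11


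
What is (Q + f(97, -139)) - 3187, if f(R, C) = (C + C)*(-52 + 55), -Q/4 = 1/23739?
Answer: -95454523/23739 ≈ -4021.0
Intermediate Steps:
Q = -4/23739 ≈ -0.00016850
f(R, C) = 6*C (f(R, C) = (2*C)*3 = 6*C)
(Q + f(97, -139)) - 3187 = (-4/23739 + 6*(-139)) - 3187 = (-4/23739 - 834) - 3187 = -19798330/23739 - 3187 = -95454523/23739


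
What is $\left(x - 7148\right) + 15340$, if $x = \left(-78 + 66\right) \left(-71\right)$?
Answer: $9044$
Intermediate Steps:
$x = 852$ ($x = \left(-12\right) \left(-71\right) = 852$)
$\left(x - 7148\right) + 15340 = \left(852 - 7148\right) + 15340 = -6296 + 15340 = 9044$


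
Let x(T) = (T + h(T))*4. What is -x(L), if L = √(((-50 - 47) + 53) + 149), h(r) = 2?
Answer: -8 - 4*√105 ≈ -48.988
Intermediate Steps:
L = √105 (L = √((-97 + 53) + 149) = √(-44 + 149) = √105 ≈ 10.247)
x(T) = 8 + 4*T (x(T) = (T + 2)*4 = (2 + T)*4 = 8 + 4*T)
-x(L) = -(8 + 4*√105) = -8 - 4*√105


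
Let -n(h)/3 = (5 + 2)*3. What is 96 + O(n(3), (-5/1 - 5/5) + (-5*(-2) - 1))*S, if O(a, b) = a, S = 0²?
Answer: 96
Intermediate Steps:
n(h) = -63 (n(h) = -3*(5 + 2)*3 = -21*3 = -3*21 = -63)
S = 0
96 + O(n(3), (-5/1 - 5/5) + (-5*(-2) - 1))*S = 96 - 63*0 = 96 + 0 = 96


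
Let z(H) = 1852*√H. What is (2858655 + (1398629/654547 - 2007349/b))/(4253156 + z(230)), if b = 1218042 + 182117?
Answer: 2785680897315671669054247/4144402111721980320485692 - 1213000656883646856849*√230/4144402111721980320485692 ≈ 0.66772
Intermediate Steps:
b = 1400159
(2858655 + (1398629/654547 - 2007349/b))/(4253156 + z(230)) = (2858655 + (1398629/654547 - 2007349/1400159))/(4253156 + 1852*√230) = (2858655 + 644398716108/916469872973)/(4253156 + 1852*√230) = 2619871829122347423/(916469872973*(4253156 + 1852*√230))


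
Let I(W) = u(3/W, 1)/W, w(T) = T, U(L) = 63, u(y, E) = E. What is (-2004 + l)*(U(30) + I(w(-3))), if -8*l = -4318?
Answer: -275279/3 ≈ -91760.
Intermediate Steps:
l = 2159/4 (l = -1/8*(-4318) = 2159/4 ≈ 539.75)
I(W) = 1/W
(-2004 + l)*(U(30) + I(w(-3))) = (-2004 + 2159/4)*(63 + 1/(-3)) = -5857*(63 - 1/3)/4 = -5857/4*188/3 = -275279/3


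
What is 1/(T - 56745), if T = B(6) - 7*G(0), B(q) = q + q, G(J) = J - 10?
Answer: -1/56663 ≈ -1.7648e-5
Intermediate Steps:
G(J) = -10 + J
B(q) = 2*q
T = 82 (T = 2*6 - 7*(-10 + 0) = 12 - 7*(-10) = 12 + 70 = 82)
1/(T - 56745) = 1/(82 - 56745) = 1/(-56663) = -1/56663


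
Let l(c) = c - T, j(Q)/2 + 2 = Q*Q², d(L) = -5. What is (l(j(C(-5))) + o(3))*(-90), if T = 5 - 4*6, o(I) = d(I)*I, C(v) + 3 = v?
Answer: 92160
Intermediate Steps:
C(v) = -3 + v
j(Q) = -4 + 2*Q³ (j(Q) = -4 + 2*(Q*Q²) = -4 + 2*Q³)
o(I) = -5*I
T = -19 (T = 5 - 24 = -19)
l(c) = 19 + c (l(c) = c - 1*(-19) = c + 19 = 19 + c)
(l(j(C(-5))) + o(3))*(-90) = ((19 + (-4 + 2*(-3 - 5)³)) - 5*3)*(-90) = ((19 + (-4 + 2*(-8)³)) - 15)*(-90) = ((19 + (-4 + 2*(-512))) - 15)*(-90) = ((19 + (-4 - 1024)) - 15)*(-90) = ((19 - 1028) - 15)*(-90) = (-1009 - 15)*(-90) = -1024*(-90) = 92160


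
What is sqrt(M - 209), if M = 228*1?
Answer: sqrt(19) ≈ 4.3589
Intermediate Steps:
M = 228
sqrt(M - 209) = sqrt(228 - 209) = sqrt(19)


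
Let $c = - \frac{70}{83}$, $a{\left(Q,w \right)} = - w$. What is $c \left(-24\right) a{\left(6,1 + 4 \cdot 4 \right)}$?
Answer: $- \frac{28560}{83} \approx -344.1$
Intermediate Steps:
$c = - \frac{70}{83}$ ($c = \left(-70\right) \frac{1}{83} = - \frac{70}{83} \approx -0.84337$)
$c \left(-24\right) a{\left(6,1 + 4 \cdot 4 \right)} = \left(- \frac{70}{83}\right) \left(-24\right) \left(- (1 + 4 \cdot 4)\right) = \frac{1680 \left(- (1 + 16)\right)}{83} = \frac{1680 \left(\left(-1\right) 17\right)}{83} = \frac{1680}{83} \left(-17\right) = - \frac{28560}{83}$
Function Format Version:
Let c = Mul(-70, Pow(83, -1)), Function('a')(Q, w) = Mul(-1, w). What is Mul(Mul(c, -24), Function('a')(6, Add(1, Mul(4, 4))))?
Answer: Rational(-28560, 83) ≈ -344.10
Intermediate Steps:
c = Rational(-70, 83) (c = Mul(-70, Rational(1, 83)) = Rational(-70, 83) ≈ -0.84337)
Mul(Mul(c, -24), Function('a')(6, Add(1, Mul(4, 4)))) = Mul(Mul(Rational(-70, 83), -24), Mul(-1, Add(1, Mul(4, 4)))) = Mul(Rational(1680, 83), Mul(-1, Add(1, 16))) = Mul(Rational(1680, 83), Mul(-1, 17)) = Mul(Rational(1680, 83), -17) = Rational(-28560, 83)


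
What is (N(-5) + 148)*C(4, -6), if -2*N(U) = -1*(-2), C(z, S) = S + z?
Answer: -294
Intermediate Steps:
N(U) = -1 (N(U) = -(-1)*(-2)/2 = -½*2 = -1)
(N(-5) + 148)*C(4, -6) = (-1 + 148)*(-6 + 4) = 147*(-2) = -294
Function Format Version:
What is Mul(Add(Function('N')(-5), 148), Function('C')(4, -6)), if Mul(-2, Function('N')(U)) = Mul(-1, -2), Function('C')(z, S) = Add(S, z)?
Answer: -294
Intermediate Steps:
Function('N')(U) = -1 (Function('N')(U) = Mul(Rational(-1, 2), Mul(-1, -2)) = Mul(Rational(-1, 2), 2) = -1)
Mul(Add(Function('N')(-5), 148), Function('C')(4, -6)) = Mul(Add(-1, 148), Add(-6, 4)) = Mul(147, -2) = -294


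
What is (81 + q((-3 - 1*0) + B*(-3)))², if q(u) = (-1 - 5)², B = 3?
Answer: 13689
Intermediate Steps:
q(u) = 36 (q(u) = (-6)² = 36)
(81 + q((-3 - 1*0) + B*(-3)))² = (81 + 36)² = 117² = 13689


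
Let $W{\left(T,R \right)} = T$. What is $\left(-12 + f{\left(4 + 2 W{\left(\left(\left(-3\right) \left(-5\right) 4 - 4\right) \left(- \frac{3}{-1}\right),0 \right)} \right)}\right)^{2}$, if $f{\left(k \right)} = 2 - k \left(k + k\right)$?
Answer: $53458064100$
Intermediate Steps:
$f{\left(k \right)} = 2 - 2 k^{2}$ ($f{\left(k \right)} = 2 - k 2 k = 2 - 2 k^{2}$)
$\left(-12 + f{\left(4 + 2 W{\left(\left(\left(-3\right) \left(-5\right) 4 - 4\right) \left(- \frac{3}{-1}\right),0 \right)} \right)}\right)^{2} = \left(-12 + \left(2 - 2 \left(4 + 2 \left(\left(-3\right) \left(-5\right) 4 - 4\right) \left(- \frac{3}{-1}\right)\right)^{2}\right)\right)^{2} = \left(-12 + \left(2 - 2 \left(4 + 2 \left(15 \cdot 4 - 4\right) \left(\left(-3\right) \left(-1\right)\right)\right)^{2}\right)\right)^{2} = \left(-12 + \left(2 - 2 \left(4 + 2 \left(60 - 4\right) 3\right)^{2}\right)\right)^{2} = \left(-12 + \left(2 - 2 \left(4 + 2 \cdot 56 \cdot 3\right)^{2}\right)\right)^{2} = \left(-12 + \left(2 - 2 \left(4 + 2 \cdot 168\right)^{2}\right)\right)^{2} = \left(-12 + \left(2 - 2 \left(4 + 336\right)^{2}\right)\right)^{2} = \left(-12 + \left(2 - 2 \cdot 340^{2}\right)\right)^{2} = \left(-12 + \left(2 - 231200\right)\right)^{2} = \left(-12 - 231198\right)^{2} = \left(-231210\right)^{2} = 53458064100$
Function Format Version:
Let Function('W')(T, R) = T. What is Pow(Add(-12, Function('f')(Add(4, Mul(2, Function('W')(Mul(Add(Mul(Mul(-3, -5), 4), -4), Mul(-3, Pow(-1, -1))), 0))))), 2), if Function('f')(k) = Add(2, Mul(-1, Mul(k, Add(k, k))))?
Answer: 53458064100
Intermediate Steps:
Function('f')(k) = Add(2, Mul(-2, Pow(k, 2))) (Function('f')(k) = Add(2, Mul(-1, Mul(k, Mul(2, k)))) = Add(2, Mul(-1, Mul(2, Pow(k, 2)))) = Add(2, Mul(-2, Pow(k, 2))))
Pow(Add(-12, Function('f')(Add(4, Mul(2, Function('W')(Mul(Add(Mul(Mul(-3, -5), 4), -4), Mul(-3, Pow(-1, -1))), 0))))), 2) = Pow(Add(-12, Add(2, Mul(-2, Pow(Add(4, Mul(2, Mul(Add(Mul(Mul(-3, -5), 4), -4), Mul(-3, Pow(-1, -1))))), 2)))), 2) = Pow(Add(-12, Add(2, Mul(-2, Pow(Add(4, Mul(2, Mul(Add(Mul(15, 4), -4), Mul(-3, -1)))), 2)))), 2) = Pow(Add(-12, Add(2, Mul(-2, Pow(Add(4, Mul(2, Mul(Add(60, -4), 3))), 2)))), 2) = Pow(Add(-12, Add(2, Mul(-2, Pow(Add(4, Mul(2, Mul(56, 3))), 2)))), 2) = Pow(Add(-12, Add(2, Mul(-2, Pow(Add(4, Mul(2, 168)), 2)))), 2) = Pow(Add(-12, Add(2, Mul(-2, Pow(Add(4, 336), 2)))), 2) = Pow(Add(-12, Add(2, Mul(-2, Pow(340, 2)))), 2) = Pow(Add(-12, Add(2, Mul(-2, 115600))), 2) = Pow(Add(-12, Add(2, -231200)), 2) = Pow(Add(-12, -231198), 2) = Pow(-231210, 2) = 53458064100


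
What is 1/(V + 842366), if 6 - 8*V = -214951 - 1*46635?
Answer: 1/875065 ≈ 1.1428e-6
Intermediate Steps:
V = 32699 (V = 3/4 - (-214951 - 1*46635)/8 = 3/4 - (-214951 - 46635)/8 = 3/4 - 1/8*(-261586) = 3/4 + 130793/4 = 32699)
1/(V + 842366) = 1/(32699 + 842366) = 1/875065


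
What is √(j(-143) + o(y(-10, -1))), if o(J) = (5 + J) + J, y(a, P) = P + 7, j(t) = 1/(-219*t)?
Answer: √16672857630/31317 ≈ 4.1231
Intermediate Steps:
j(t) = -1/(219*t)
y(a, P) = 7 + P
o(J) = 5 + 2*J
√(j(-143) + o(y(-10, -1))) = √(-1/219/(-143) + (5 + 2*(7 - 1))) = √(-1/219*(-1/143) + (5 + 2*6)) = √(1/31317 + (5 + 12)) = √(1/31317 + 17) = √(532390/31317) = √16672857630/31317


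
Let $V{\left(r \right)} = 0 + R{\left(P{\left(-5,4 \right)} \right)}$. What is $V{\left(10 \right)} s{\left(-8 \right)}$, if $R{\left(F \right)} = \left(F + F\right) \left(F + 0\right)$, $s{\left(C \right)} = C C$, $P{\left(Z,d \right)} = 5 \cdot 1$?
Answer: $3200$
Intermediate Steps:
$P{\left(Z,d \right)} = 5$
$s{\left(C \right)} = C^{2}$
$R{\left(F \right)} = 2 F^{2}$ ($R{\left(F \right)} = 2 F F = 2 F^{2}$)
$V{\left(r \right)} = 50$ ($V{\left(r \right)} = 0 + 2 \cdot 5^{2} = 0 + 2 \cdot 25 = 0 + 50 = 50$)
$V{\left(10 \right)} s{\left(-8 \right)} = 50 \left(-8\right)^{2} = 50 \cdot 64 = 3200$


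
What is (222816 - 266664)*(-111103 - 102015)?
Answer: 9344798064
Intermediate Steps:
(222816 - 266664)*(-111103 - 102015) = -43848*(-213118) = 9344798064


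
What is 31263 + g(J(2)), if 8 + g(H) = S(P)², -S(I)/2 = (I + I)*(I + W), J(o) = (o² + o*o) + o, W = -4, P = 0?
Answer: 31255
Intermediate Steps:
J(o) = o + 2*o² (J(o) = (o² + o²) + o = 2*o² + o = o + 2*o²)
S(I) = -4*I*(-4 + I) (S(I) = -2*(I + I)*(I - 4) = -2*2*I*(-4 + I) = -4*I*(-4 + I))
g(H) = -8 (g(H) = -8 + (4*0*(4 - 1*0))² = -8 + (4*0*(4 + 0))² = -8 + (4*0*4)² = -8 + 0² = -8 + 0 = -8)
31263 + g(J(2)) = 31263 - 8 = 31255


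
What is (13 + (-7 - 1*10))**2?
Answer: 16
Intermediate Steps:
(13 + (-7 - 1*10))**2 = (13 + (-7 - 10))**2 = (13 - 17)**2 = (-4)**2 = 16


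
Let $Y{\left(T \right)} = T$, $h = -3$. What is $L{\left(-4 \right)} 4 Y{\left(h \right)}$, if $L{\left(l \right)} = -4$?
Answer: $48$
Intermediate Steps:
$L{\left(-4 \right)} 4 Y{\left(h \right)} = \left(-4\right) 4 \left(-3\right) = \left(-16\right) \left(-3\right) = 48$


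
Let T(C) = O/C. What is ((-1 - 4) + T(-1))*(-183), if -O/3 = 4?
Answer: -1281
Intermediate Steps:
O = -12 (O = -3*4 = -12)
T(C) = -12/C
((-1 - 4) + T(-1))*(-183) = ((-1 - 4) - 12/(-1))*(-183) = (-5 - 12*(-1))*(-183) = (-5 + 12)*(-183) = 7*(-183) = -1281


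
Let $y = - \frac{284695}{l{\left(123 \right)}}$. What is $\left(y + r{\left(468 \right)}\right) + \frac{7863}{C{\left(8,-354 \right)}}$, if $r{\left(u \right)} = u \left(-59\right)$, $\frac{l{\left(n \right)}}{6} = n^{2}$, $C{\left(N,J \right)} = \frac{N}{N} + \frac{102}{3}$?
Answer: $- \frac{87022017443}{3177090} \approx -27390.0$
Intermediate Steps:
$C{\left(N,J \right)} = 35$ ($C{\left(N,J \right)} = 1 + 102 \cdot \frac{1}{3} = 1 + 34 = 35$)
$l{\left(n \right)} = 6 n^{2}$
$y = - \frac{284695}{90774}$ ($y = - \frac{284695}{6 \cdot 123^{2}} = - \frac{284695}{6 \cdot 15129} = - \frac{284695}{90774} \approx -3.1363$)
$r{\left(u \right)} = - 59 u$
$\left(y + r{\left(468 \right)}\right) + \frac{7863}{C{\left(8,-354 \right)}} = \left(- \frac{284695}{90774} - 27612\right) + \frac{7863}{35} = \left(- \frac{284695}{90774} - 27612\right) + 7863 \cdot \frac{1}{35} = - \frac{2506736383}{90774} + \frac{7863}{35} = - \frac{87022017443}{3177090}$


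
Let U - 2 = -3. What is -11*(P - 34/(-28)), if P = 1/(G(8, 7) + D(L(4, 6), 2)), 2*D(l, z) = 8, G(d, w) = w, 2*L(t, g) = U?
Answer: -201/14 ≈ -14.357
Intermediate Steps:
U = -1 (U = 2 - 3 = -1)
L(t, g) = -½ (L(t, g) = (½)*(-1) = -½)
D(l, z) = 4 (D(l, z) = (½)*8 = 4)
P = 1/11 (P = 1/(7 + 4) = 1/11 ≈ 0.090909)
-11*(P - 34/(-28)) = -11*(1/11 - 34/(-28)) = -11*(1/11 - 34*(-1/28)) = -11*(1/11 + 17/14) = -11*201/154 = -201/14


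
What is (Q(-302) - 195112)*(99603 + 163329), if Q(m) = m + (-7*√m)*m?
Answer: -51380593848 + 555838248*I*√302 ≈ -5.1381e+10 + 9.6594e+9*I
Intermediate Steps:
Q(m) = m - 7*m^(3/2)
(Q(-302) - 195112)*(99603 + 163329) = ((-302 - (-2114)*I*√302) - 195112)*(99603 + 163329) = ((-302 - (-2114)*I*√302) - 195112)*262932 = ((-302 + 2114*I*√302) - 195112)*262932 = (-195414 + 2114*I*√302)*262932 = -51380593848 + 555838248*I*√302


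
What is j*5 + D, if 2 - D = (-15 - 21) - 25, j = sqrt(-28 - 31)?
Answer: 63 + 5*I*sqrt(59) ≈ 63.0 + 38.406*I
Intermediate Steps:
j = I*sqrt(59) (j = sqrt(-59) = I*sqrt(59) ≈ 7.6811*I)
D = 63 (D = 2 - ((-15 - 21) - 25) = 2 - (-36 - 25) = 2 - 1*(-61) = 2 + 61 = 63)
j*5 + D = (I*sqrt(59))*5 + 63 = 5*I*sqrt(59) + 63 = 63 + 5*I*sqrt(59)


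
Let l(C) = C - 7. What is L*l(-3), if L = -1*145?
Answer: 1450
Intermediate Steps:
l(C) = -7 + C
L = -145
L*l(-3) = -145*(-7 - 3) = -145*(-10) = 1450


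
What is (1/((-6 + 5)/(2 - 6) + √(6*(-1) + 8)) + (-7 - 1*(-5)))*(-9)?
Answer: 594/31 - 144*√2/31 ≈ 12.592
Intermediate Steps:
(1/((-6 + 5)/(2 - 6) + √(6*(-1) + 8)) + (-7 - 1*(-5)))*(-9) = (1/(-1/(-4) + √(-6 + 8)) + (-7 + 5))*(-9) = (1/(-1*(-¼) + √2) - 2)*(-9) = (1/(¼ + √2) - 2)*(-9) = (-2 + 1/(¼ + √2))*(-9) = 18 - 9/(¼ + √2)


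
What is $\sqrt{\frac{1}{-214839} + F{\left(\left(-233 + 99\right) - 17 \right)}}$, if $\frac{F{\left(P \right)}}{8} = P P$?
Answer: $\frac{\sqrt{935465158015881}}{71613} \approx 427.09$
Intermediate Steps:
$F{\left(P \right)} = 8 P^{2}$ ($F{\left(P \right)} = 8 P P = 8 P^{2}$)
$\sqrt{\frac{1}{-214839} + F{\left(\left(-233 + 99\right) - 17 \right)}} = \sqrt{\frac{1}{-214839} + 8 \left(\left(-233 + 99\right) - 17\right)^{2}} = \sqrt{- \frac{1}{214839} + 8 \left(-134 - 17\right)^{2}} = \sqrt{- \frac{1}{214839} + 8 \left(-151\right)^{2}} = \sqrt{- \frac{1}{214839} + 8 \cdot 22801} = \sqrt{- \frac{1}{214839} + 182408} = \sqrt{\frac{39188352311}{214839}} = \frac{\sqrt{935465158015881}}{71613}$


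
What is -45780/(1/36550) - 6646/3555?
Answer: -5948435751646/3555 ≈ -1.6733e+9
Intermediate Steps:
-45780/(1/36550) - 6646/3555 = -45780/1/36550 - 6646*1/3555 = -45780*36550 - 6646/3555 = -1673259000 - 6646/3555 = -5948435751646/3555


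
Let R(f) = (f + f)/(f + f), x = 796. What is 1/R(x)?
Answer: 1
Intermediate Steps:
R(f) = 1 (R(f) = (2*f)/((2*f)) = (2*f)*(1/(2*f)) = 1)
1/R(x) = 1/1 = 1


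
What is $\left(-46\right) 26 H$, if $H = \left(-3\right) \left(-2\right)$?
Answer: $-7176$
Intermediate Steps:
$H = 6$
$\left(-46\right) 26 H = \left(-46\right) 26 \cdot 6 = \left(-1196\right) 6 = -7176$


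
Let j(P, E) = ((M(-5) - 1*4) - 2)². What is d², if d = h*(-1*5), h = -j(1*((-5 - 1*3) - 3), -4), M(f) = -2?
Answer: 102400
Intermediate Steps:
j(P, E) = 64 (j(P, E) = ((-2 - 1*4) - 2)² = ((-2 - 4) - 2)² = (-6 - 2)² = (-8)² = 64)
h = -64 (h = -1*64 = -64)
d = 320 (d = -(-64)*5 = -64*(-5) = 320)
d² = 320² = 102400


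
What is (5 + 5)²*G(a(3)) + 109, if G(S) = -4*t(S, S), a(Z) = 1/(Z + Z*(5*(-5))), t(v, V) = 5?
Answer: -1891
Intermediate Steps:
a(Z) = -1/(24*Z) (a(Z) = 1/(Z + Z*(-25)) = 1/(Z - 25*Z) = 1/(-24*Z) = -1/(24*Z))
G(S) = -20 (G(S) = -4*5 = -20)
(5 + 5)²*G(a(3)) + 109 = (5 + 5)²*(-20) + 109 = 10²*(-20) + 109 = 100*(-20) + 109 = -2000 + 109 = -1891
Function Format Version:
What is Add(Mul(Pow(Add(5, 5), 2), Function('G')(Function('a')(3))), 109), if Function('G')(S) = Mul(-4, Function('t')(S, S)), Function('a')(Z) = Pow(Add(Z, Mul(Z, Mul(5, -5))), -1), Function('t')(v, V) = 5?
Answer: -1891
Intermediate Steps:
Function('a')(Z) = Mul(Rational(-1, 24), Pow(Z, -1)) (Function('a')(Z) = Pow(Add(Z, Mul(Z, -25)), -1) = Pow(Add(Z, Mul(-25, Z)), -1) = Pow(Mul(-24, Z), -1) = Mul(Rational(-1, 24), Pow(Z, -1)))
Function('G')(S) = -20 (Function('G')(S) = Mul(-4, 5) = -20)
Add(Mul(Pow(Add(5, 5), 2), Function('G')(Function('a')(3))), 109) = Add(Mul(Pow(Add(5, 5), 2), -20), 109) = Add(Mul(Pow(10, 2), -20), 109) = Add(Mul(100, -20), 109) = Add(-2000, 109) = -1891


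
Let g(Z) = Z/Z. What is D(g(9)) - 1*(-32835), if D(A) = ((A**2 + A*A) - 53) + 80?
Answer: 32864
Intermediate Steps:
g(Z) = 1
D(A) = 27 + 2*A**2 (D(A) = ((A**2 + A**2) - 53) + 80 = (2*A**2 - 53) + 80 = (-53 + 2*A**2) + 80 = 27 + 2*A**2)
D(g(9)) - 1*(-32835) = (27 + 2*1**2) - 1*(-32835) = (27 + 2*1) + 32835 = (27 + 2) + 32835 = 29 + 32835 = 32864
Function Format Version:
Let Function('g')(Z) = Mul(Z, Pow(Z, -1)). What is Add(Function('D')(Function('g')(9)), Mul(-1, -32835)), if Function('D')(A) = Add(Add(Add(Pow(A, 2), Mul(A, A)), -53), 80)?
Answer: 32864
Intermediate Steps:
Function('g')(Z) = 1
Function('D')(A) = Add(27, Mul(2, Pow(A, 2))) (Function('D')(A) = Add(Add(Add(Pow(A, 2), Pow(A, 2)), -53), 80) = Add(Add(Mul(2, Pow(A, 2)), -53), 80) = Add(Add(-53, Mul(2, Pow(A, 2))), 80) = Add(27, Mul(2, Pow(A, 2))))
Add(Function('D')(Function('g')(9)), Mul(-1, -32835)) = Add(Add(27, Mul(2, Pow(1, 2))), Mul(-1, -32835)) = Add(Add(27, Mul(2, 1)), 32835) = Add(Add(27, 2), 32835) = Add(29, 32835) = 32864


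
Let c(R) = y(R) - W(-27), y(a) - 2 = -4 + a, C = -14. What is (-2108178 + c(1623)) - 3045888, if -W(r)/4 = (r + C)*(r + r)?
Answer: -5143589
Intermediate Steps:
W(r) = -8*r*(-14 + r) (W(r) = -4*(r - 14)*(r + r) = -4*(-14 + r)*2*r = -8*r*(-14 + r))
y(a) = -2 + a (y(a) = 2 + (-4 + a) = -2 + a)
c(R) = 8854 + R (c(R) = (-2 + R) - 8*(-27)*(14 - 1*(-27)) = (-2 + R) - 8*(-27)*(14 + 27) = (-2 + R) - 8*(-27)*41 = (-2 + R) - 1*(-8856) = (-2 + R) + 8856 = 8854 + R)
(-2108178 + c(1623)) - 3045888 = (-2108178 + (8854 + 1623)) - 3045888 = (-2108178 + 10477) - 3045888 = -2097701 - 3045888 = -5143589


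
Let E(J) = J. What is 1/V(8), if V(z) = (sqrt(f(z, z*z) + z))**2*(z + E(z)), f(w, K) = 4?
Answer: 1/192 ≈ 0.0052083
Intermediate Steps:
V(z) = 2*z*(4 + z) (V(z) = (sqrt(4 + z))**2*(z + z) = (4 + z)*(2*z) = 2*z*(4 + z))
1/V(8) = 1/(2*8*(4 + 8)) = 1/(2*8*12) = 1/192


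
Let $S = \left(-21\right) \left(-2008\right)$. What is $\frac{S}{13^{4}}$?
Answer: $\frac{42168}{28561} \approx 1.4764$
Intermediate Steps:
$S = 42168$
$\frac{S}{13^{4}} = \frac{42168}{13^{4}} = \frac{42168}{28561}$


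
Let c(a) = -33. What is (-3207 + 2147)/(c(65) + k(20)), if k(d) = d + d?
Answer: -1060/7 ≈ -151.43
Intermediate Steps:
k(d) = 2*d
(-3207 + 2147)/(c(65) + k(20)) = (-3207 + 2147)/(-33 + 2*20) = -1060/(-33 + 40) = -1060/7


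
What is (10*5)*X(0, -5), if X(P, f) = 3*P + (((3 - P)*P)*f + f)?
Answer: -250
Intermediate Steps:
X(P, f) = f + 3*P + P*f*(3 - P) (X(P, f) = 3*P + ((P*(3 - P))*f + f) = 3*P + (P*f*(3 - P) + f) = 3*P + (f + P*f*(3 - P)) = f + 3*P + P*f*(3 - P))
(10*5)*X(0, -5) = (10*5)*(-5 + 3*0 - 1*(-5)*0² + 3*0*(-5)) = 50*(-5 + 0 - 1*(-5)*0 + 0) = 50*(-5 + 0 + 0 + 0) = 50*(-5) = -250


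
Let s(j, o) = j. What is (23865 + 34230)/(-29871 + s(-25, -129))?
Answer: -58095/29896 ≈ -1.9432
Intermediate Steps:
(23865 + 34230)/(-29871 + s(-25, -129)) = (23865 + 34230)/(-29871 - 25) = 58095/(-29896) = 58095*(-1/29896) = -58095/29896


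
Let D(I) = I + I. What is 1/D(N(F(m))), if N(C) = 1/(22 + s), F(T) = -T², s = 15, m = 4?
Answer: 37/2 ≈ 18.500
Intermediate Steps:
N(C) = 1/37 (N(C) = 1/(22 + 15) = 1/37)
D(I) = 2*I
1/D(N(F(m))) = 1/(2*(1/37)) = 1/(2/37) = 37/2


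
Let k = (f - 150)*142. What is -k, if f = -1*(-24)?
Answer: 17892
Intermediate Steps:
f = 24
k = -17892 (k = (24 - 150)*142 = -126*142 = -17892)
-k = -1*(-17892) = 17892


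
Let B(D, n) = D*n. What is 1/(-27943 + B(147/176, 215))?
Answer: -176/4886363 ≈ -3.6019e-5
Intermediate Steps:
1/(-27943 + B(147/176, 215)) = 1/(-27943 + (147/176)*215) = 1/(-27943 + 31605/176) = 1/(-4886363/176) = -176/4886363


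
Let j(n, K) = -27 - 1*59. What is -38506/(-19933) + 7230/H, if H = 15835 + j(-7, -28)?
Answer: 750546584/313924817 ≈ 2.3908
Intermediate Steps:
j(n, K) = -86 (j(n, K) = -27 - 59 = -86)
H = 15749 (H = 15835 - 86 = 15749)
-38506/(-19933) + 7230/H = -38506/(-19933) + 7230/15749 = -38506*(-1/19933) + 7230*(1/15749) = 38506/19933 + 7230/15749 = 750546584/313924817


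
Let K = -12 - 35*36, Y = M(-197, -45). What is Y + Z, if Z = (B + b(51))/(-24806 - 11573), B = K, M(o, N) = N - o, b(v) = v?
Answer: 5530829/36379 ≈ 152.03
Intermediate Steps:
Y = 152 (Y = -45 - 1*(-197) = -45 + 197 = 152)
K = -1272 (K = -12 - 1260 = -1272)
B = -1272
Z = 1221/36379 (Z = (-1272 + 51)/(-24806 - 11573) = -1221/(-36379) = -1221*(-1/36379) = 1221/36379 ≈ 0.033563)
Y + Z = 152 + 1221/36379 = 5530829/36379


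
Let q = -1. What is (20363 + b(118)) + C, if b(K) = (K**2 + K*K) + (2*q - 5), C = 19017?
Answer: 67221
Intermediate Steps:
b(K) = -7 + 2*K**2 (b(K) = (K**2 + K*K) + (2*(-1) - 5) = (K**2 + K**2) + (-2 - 5) = 2*K**2 - 7 = -7 + 2*K**2)
(20363 + b(118)) + C = (20363 + (-7 + 2*118**2)) + 19017 = (20363 + (-7 + 2*13924)) + 19017 = (20363 + (-7 + 27848)) + 19017 = (20363 + 27841) + 19017 = 48204 + 19017 = 67221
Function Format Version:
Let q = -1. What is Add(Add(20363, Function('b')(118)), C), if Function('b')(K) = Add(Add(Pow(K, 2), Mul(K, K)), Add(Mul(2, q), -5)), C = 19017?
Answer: 67221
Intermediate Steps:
Function('b')(K) = Add(-7, Mul(2, Pow(K, 2))) (Function('b')(K) = Add(Add(Pow(K, 2), Mul(K, K)), Add(Mul(2, -1), -5)) = Add(Add(Pow(K, 2), Pow(K, 2)), Add(-2, -5)) = Add(Mul(2, Pow(K, 2)), -7) = Add(-7, Mul(2, Pow(K, 2))))
Add(Add(20363, Function('b')(118)), C) = Add(Add(20363, Add(-7, Mul(2, Pow(118, 2)))), 19017) = Add(Add(20363, Add(-7, Mul(2, 13924))), 19017) = Add(Add(20363, Add(-7, 27848)), 19017) = Add(Add(20363, 27841), 19017) = Add(48204, 19017) = 67221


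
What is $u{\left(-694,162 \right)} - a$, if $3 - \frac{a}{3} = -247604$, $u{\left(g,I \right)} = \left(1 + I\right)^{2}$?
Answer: $-716252$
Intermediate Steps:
$a = 742821$ ($a = 9 - -742812 = 9 + 742812 = 742821$)
$u{\left(-694,162 \right)} - a = \left(1 + 162\right)^{2} - 742821 = 163^{2} - 742821 = 26569 - 742821 = -716252$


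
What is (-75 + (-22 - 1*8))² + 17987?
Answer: 29012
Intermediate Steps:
(-75 + (-22 - 1*8))² + 17987 = (-75 + (-22 - 8))² + 17987 = (-75 - 30)² + 17987 = (-105)² + 17987 = 11025 + 17987 = 29012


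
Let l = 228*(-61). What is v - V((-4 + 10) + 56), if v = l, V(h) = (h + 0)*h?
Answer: -17752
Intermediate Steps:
V(h) = h**2 (V(h) = h*h = h**2)
l = -13908
v = -13908
v - V((-4 + 10) + 56) = -13908 - ((-4 + 10) + 56)**2 = -13908 - (6 + 56)**2 = -13908 - 1*62**2 = -13908 - 1*3844 = -13908 - 3844 = -17752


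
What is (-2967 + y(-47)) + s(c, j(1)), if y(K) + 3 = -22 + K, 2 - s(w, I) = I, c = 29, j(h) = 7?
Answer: -3044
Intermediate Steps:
s(w, I) = 2 - I
y(K) = -25 + K (y(K) = -3 + (-22 + K) = -25 + K)
(-2967 + y(-47)) + s(c, j(1)) = (-2967 + (-25 - 47)) + (2 - 1*7) = (-2967 - 72) + (2 - 7) = -3039 - 5 = -3044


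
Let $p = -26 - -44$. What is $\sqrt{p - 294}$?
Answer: $2 i \sqrt{69} \approx 16.613 i$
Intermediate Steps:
$p = 18$ ($p = -26 + 44 = 18$)
$\sqrt{p - 294} = \sqrt{18 - 294} = \sqrt{-276} = 2 i \sqrt{69}$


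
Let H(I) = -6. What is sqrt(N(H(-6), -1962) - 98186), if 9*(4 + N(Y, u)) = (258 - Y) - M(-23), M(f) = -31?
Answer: I*sqrt(883415)/3 ≈ 313.3*I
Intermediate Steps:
N(Y, u) = 253/9 - Y/9 (N(Y, u) = -4 + ((258 - Y) - 1*(-31))/9 = -4 + ((258 - Y) + 31)/9 = -4 + (289 - Y)/9 = -4 + (289/9 - Y/9) = 253/9 - Y/9)
sqrt(N(H(-6), -1962) - 98186) = sqrt((253/9 - 1/9*(-6)) - 98186) = sqrt((253/9 + 2/3) - 98186) = sqrt(259/9 - 98186) = sqrt(-883415/9) = I*sqrt(883415)/3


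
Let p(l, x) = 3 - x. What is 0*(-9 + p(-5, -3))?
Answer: 0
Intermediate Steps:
0*(-9 + p(-5, -3)) = 0*(-9 + (3 - 1*(-3))) = 0*(-9 + (3 + 3)) = 0*(-9 + 6) = 0*(-3) = 0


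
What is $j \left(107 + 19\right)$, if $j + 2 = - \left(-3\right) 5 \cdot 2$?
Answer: $3528$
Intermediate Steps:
$j = 28$ ($j = -2 + - \left(-3\right) 5 \cdot 2 = -2 + \left(-1\right) \left(-15\right) 2 = -2 + 15 \cdot 2 = -2 + 30 = 28$)
$j \left(107 + 19\right) = 28 \left(107 + 19\right) = 28 \cdot 126 = 3528$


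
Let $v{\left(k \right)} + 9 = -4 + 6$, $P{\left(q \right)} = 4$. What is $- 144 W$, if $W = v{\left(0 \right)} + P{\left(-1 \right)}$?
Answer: $432$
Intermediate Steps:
$v{\left(k \right)} = -7$ ($v{\left(k \right)} = -9 + \left(-4 + 6\right) = -9 + 2 = -7$)
$W = -3$ ($W = -7 + 4 = -3$)
$- 144 W = \left(-144\right) \left(-3\right) = 432$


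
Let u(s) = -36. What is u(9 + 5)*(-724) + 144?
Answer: 26208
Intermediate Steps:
u(9 + 5)*(-724) + 144 = -36*(-724) + 144 = 26064 + 144 = 26208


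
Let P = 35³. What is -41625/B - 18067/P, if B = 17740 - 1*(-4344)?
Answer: -311951929/135264500 ≈ -2.3062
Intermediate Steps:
B = 22084 (B = 17740 + 4344 = 22084)
P = 42875
-41625/B - 18067/P = -41625/22084 - 18067/42875 = -41625*1/22084 - 18067*1/42875 = -41625/22084 - 2581/6125 = -311951929/135264500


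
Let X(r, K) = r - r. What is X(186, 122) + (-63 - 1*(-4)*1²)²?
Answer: 3481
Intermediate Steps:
X(r, K) = 0
X(186, 122) + (-63 - 1*(-4)*1²)² = 0 + (-63 - 1*(-4)*1²)² = 0 + (-63 + 4*1)² = 0 + (-63 + 4)² = 0 + (-59)² = 0 + 3481 = 3481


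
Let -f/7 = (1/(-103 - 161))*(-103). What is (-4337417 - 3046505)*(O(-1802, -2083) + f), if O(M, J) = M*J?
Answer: -3658514428788583/132 ≈ -2.7716e+13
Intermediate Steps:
O(M, J) = J*M
f = -721/264 (f = -7*1/(-103 - 161)*(-103) = -7*1/(-264)*(-103) = -7*1*(-1/264)*(-103) = -(-7)*(-103)/264 = -7*103/264 = -721/264 ≈ -2.7311)
(-4337417 - 3046505)*(O(-1802, -2083) + f) = (-4337417 - 3046505)*(-2083*(-1802) - 721/264) = -7383922*(3753566 - 721/264) = -7383922*990940703/264 = -3658514428788583/132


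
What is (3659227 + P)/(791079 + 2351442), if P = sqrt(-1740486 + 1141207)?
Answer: 3659227/3142521 + I*sqrt(599279)/3142521 ≈ 1.1644 + 0.00024634*I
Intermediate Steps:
P = I*sqrt(599279) (P = sqrt(-599279) = I*sqrt(599279) ≈ 774.13*I)
(3659227 + P)/(791079 + 2351442) = (3659227 + I*sqrt(599279))/(791079 + 2351442) = (3659227 + I*sqrt(599279))/3142521 = (3659227 + I*sqrt(599279))*(1/3142521) = 3659227/3142521 + I*sqrt(599279)/3142521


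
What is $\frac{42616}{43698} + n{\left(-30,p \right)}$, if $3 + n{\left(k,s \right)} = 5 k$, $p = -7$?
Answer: $- \frac{3321589}{21849} \approx -152.02$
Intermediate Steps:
$n{\left(k,s \right)} = -3 + 5 k$
$\frac{42616}{43698} + n{\left(-30,p \right)} = \frac{42616}{43698} + \left(-3 + 5 \left(-30\right)\right) = 42616 \cdot \frac{1}{43698} - 153 = \frac{21308}{21849} - 153 = - \frac{3321589}{21849}$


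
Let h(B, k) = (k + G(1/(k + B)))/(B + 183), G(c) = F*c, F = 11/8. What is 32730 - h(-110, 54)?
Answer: 1070377739/32704 ≈ 32729.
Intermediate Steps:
F = 11/8 (F = 11*(⅛) = 11/8 ≈ 1.3750)
G(c) = 11*c/8
h(B, k) = (k + 11/(8*(B + k)))/(183 + B) (h(B, k) = (k + 11/(8*(k + B)))/(B + 183) = (k + 11/(8*(B + k)))/(183 + B))
32730 - h(-110, 54) = 32730 - (11/8 + 54*(-110 + 54))/((183 - 110)*(-110 + 54)) = 32730 - (11/8 + 54*(-56))/(73*(-56)) = 32730 - (-1)*(11/8 - 3024)/(73*56) = 32730 - (-1)*(-24181)/(73*56*8) = 32730 - 1*24181/32704 = 32730 - 24181/32704 = 1070377739/32704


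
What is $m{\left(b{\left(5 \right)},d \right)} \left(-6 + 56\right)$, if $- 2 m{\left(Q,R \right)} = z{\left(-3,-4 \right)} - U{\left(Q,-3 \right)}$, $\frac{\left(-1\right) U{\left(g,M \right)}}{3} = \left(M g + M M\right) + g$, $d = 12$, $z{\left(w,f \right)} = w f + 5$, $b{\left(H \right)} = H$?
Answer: $-350$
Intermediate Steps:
$z{\left(w,f \right)} = 5 + f w$ ($z{\left(w,f \right)} = f w + 5 = 5 + f w$)
$U{\left(g,M \right)} = - 3 g - 3 M^{2} - 3 M g$ ($U{\left(g,M \right)} = - 3 \left(\left(M g + M M\right) + g\right) = - 3 \left(\left(M g + M^{2}\right) + g\right) = - 3 \left(\left(M^{2} + M g\right) + g\right) = - 3 \left(g + M^{2} + M g\right) = - 3 g - 3 M^{2} - 3 M g$)
$m{\left(Q,R \right)} = -22 + 3 Q$ ($m{\left(Q,R \right)} = - \frac{\left(5 - -12\right) - \left(- 3 Q - 3 \left(-3\right)^{2} - - 9 Q\right)}{2} = - \frac{\left(5 + 12\right) - \left(- 3 Q - 27 + 9 Q\right)}{2} = - \frac{17 - \left(- 3 Q - 27 + 9 Q\right)}{2} = - \frac{17 - \left(-27 + 6 Q\right)}{2} = - \frac{44 - 6 Q}{2} = -22 + 3 Q$)
$m{\left(b{\left(5 \right)},d \right)} \left(-6 + 56\right) = \left(-22 + 3 \cdot 5\right) \left(-6 + 56\right) = \left(-22 + 15\right) 50 = \left(-7\right) 50 = -350$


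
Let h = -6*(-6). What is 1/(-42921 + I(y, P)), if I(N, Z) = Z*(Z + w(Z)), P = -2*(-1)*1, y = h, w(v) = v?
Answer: -1/42913 ≈ -2.3303e-5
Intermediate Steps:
h = 36
y = 36
P = 2 (P = 2*1 = 2)
I(N, Z) = 2*Z² (I(N, Z) = Z*(Z + Z) = Z*(2*Z) = 2*Z²)
1/(-42921 + I(y, P)) = 1/(-42921 + 2*2²) = 1/(-42921 + 2*4) = 1/(-42921 + 8) = 1/(-42913) = -1/42913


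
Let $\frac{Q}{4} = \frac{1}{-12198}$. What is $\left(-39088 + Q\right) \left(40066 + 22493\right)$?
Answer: $- \frac{4971307530042}{2033} \approx -2.4453 \cdot 10^{9}$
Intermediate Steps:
$Q = - \frac{2}{6099}$ ($Q = \frac{4}{-12198} = 4 \left(- \frac{1}{12198}\right) = - \frac{2}{6099} \approx -0.00032792$)
$\left(-39088 + Q\right) \left(40066 + 22493\right) = \left(-39088 - \frac{2}{6099}\right) \left(40066 + 22493\right) = \left(- \frac{238397714}{6099}\right) 62559 = - \frac{4971307530042}{2033}$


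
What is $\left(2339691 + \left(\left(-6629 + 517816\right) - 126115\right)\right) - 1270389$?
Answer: $1454374$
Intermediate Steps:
$\left(2339691 + \left(\left(-6629 + 517816\right) - 126115\right)\right) - 1270389 = \left(2339691 + \left(511187 - 126115\right)\right) - 1270389 = \left(2339691 + 385072\right) - 1270389 = 2724763 - 1270389 = 1454374$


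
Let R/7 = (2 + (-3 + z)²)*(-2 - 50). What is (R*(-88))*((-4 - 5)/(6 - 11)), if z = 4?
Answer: 864864/5 ≈ 1.7297e+5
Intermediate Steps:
R = -1092 (R = 7*((2 + (-3 + 4)²)*(-2 - 50)) = 7*((2 + 1²)*(-52)) = 7*((2 + 1)*(-52)) = 7*(3*(-52)) = 7*(-156) = -1092)
(R*(-88))*((-4 - 5)/(6 - 11)) = (-1092*(-88))*((-4 - 5)/(6 - 11)) = 96096*(-9/(-5)) = 96096*(-9*(-⅕)) = 96096*(9/5) = 864864/5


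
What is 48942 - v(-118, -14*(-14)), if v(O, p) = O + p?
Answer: 48864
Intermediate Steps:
48942 - v(-118, -14*(-14)) = 48942 - (-118 - 14*(-14)) = 48942 - (-118 + 196) = 48942 - 1*78 = 48942 - 78 = 48864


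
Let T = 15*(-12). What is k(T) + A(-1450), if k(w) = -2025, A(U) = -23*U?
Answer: 31325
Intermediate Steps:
T = -180
k(T) + A(-1450) = -2025 - 23*(-1450) = -2025 + 33350 = 31325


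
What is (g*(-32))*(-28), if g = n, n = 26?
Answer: 23296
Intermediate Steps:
g = 26
(g*(-32))*(-28) = (26*(-32))*(-28) = -832*(-28) = 23296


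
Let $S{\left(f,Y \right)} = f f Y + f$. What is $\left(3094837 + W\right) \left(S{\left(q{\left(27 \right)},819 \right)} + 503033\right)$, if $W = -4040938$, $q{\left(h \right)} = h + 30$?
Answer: $-2993483432121$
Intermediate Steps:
$q{\left(h \right)} = 30 + h$
$S{\left(f,Y \right)} = f + Y f^{2}$ ($S{\left(f,Y \right)} = f^{2} Y + f = Y f^{2} + f = f + Y f^{2}$)
$\left(3094837 + W\right) \left(S{\left(q{\left(27 \right)},819 \right)} + 503033\right) = \left(3094837 - 4040938\right) \left(\left(30 + 27\right) \left(1 + 819 \left(30 + 27\right)\right) + 503033\right) = - 946101 \left(57 \left(1 + 819 \cdot 57\right) + 503033\right) = - 946101 \left(57 \left(1 + 46683\right) + 503033\right) = - 946101 \left(57 \cdot 46684 + 503033\right) = - 946101 \left(2660988 + 503033\right) = \left(-946101\right) 3164021 = -2993483432121$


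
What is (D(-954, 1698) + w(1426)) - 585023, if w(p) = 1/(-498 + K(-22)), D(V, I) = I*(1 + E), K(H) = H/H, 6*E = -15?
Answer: -292022291/497 ≈ -5.8757e+5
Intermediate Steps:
E = -5/2 (E = (⅙)*(-15) = -5/2 ≈ -2.5000)
K(H) = 1
D(V, I) = -3*I/2 (D(V, I) = I*(1 - 5/2) = I*(-3/2) = -3*I/2)
w(p) = -1/497 (w(p) = 1/(-498 + 1) = 1/(-497) = -1/497)
(D(-954, 1698) + w(1426)) - 585023 = (-3/2*1698 - 1/497) - 585023 = (-2547 - 1/497) - 585023 = -1265860/497 - 585023 = -292022291/497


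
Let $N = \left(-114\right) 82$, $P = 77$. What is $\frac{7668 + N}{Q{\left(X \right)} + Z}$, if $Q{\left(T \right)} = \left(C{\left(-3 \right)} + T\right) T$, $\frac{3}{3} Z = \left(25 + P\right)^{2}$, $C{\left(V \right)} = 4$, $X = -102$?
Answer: $- \frac{7}{85} \approx -0.082353$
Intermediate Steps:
$N = -9348$
$Z = 10404$ ($Z = \left(25 + 77\right)^{2} = 102^{2} = 10404$)
$Q{\left(T \right)} = T \left(4 + T\right)$ ($Q{\left(T \right)} = \left(4 + T\right) T = T \left(4 + T\right)$)
$\frac{7668 + N}{Q{\left(X \right)} + Z} = \frac{7668 - 9348}{- 102 \left(4 - 102\right) + 10404} = - \frac{1680}{\left(-102\right) \left(-98\right) + 10404} = - \frac{1680}{9996 + 10404} = - \frac{1680}{20400} = \left(-1680\right) \frac{1}{20400} = - \frac{7}{85}$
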